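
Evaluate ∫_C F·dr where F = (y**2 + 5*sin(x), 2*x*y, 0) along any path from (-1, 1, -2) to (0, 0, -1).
-4 + 5*cos(1)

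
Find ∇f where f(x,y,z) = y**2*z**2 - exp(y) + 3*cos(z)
(0, 2*y*z**2 - exp(y), 2*y**2*z - 3*sin(z))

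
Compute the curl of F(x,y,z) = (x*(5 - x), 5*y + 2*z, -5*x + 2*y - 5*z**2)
(0, 5, 0)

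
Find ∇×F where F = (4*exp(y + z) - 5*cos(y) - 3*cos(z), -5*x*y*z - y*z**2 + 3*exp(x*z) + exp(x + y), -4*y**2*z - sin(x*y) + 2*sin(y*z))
(5*x*y - 3*x*exp(x*z) - x*cos(x*y) - 6*y*z + 2*z*cos(y*z), y*cos(x*y) + 4*exp(y + z) + 3*sin(z), -5*y*z + 3*z*exp(x*z) + exp(x + y) - 4*exp(y + z) - 5*sin(y))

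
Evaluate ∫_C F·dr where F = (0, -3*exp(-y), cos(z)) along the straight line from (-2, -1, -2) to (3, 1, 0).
-6*sinh(1) + sin(2)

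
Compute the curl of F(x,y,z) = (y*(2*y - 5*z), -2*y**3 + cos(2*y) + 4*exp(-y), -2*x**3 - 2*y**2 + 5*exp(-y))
(-4*y - 5*exp(-y), 6*x**2 - 5*y, -4*y + 5*z)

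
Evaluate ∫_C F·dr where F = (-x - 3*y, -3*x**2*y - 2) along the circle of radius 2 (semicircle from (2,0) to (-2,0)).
6*pi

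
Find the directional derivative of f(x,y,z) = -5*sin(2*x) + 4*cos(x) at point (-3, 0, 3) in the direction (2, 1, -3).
2*sqrt(14)*(-5*cos(6) + 2*sin(3))/7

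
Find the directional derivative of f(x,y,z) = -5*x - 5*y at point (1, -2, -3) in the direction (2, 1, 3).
-15*sqrt(14)/14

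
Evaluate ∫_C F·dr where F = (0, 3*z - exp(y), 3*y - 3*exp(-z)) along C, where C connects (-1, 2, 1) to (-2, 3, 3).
-exp(3) - 3*exp(-1) + 3*exp(-3) + exp(2) + 21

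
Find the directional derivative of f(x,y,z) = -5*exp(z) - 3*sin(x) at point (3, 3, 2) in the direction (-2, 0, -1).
sqrt(5)*(6*cos(3)/5 + exp(2))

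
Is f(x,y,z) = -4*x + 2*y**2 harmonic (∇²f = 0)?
No, ∇²f = 4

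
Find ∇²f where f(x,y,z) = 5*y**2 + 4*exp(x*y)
4*x**2*exp(x*y) + 4*y**2*exp(x*y) + 10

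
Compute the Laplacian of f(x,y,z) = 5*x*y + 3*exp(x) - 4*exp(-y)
3*exp(x) - 4*exp(-y)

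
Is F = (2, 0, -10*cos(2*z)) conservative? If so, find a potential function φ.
Yes, F is conservative. φ = 2*x - 5*sin(2*z)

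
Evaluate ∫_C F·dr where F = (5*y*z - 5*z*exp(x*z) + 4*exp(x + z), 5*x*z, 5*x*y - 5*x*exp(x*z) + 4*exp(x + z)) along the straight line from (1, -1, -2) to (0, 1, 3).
-15 - 4*exp(-1) + 5*exp(-2) + 4*exp(3)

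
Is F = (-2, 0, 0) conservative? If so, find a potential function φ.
Yes, F is conservative. φ = -2*x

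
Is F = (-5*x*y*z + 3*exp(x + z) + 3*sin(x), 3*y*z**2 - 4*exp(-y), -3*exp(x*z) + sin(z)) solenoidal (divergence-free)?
No, ∇·F = -3*x*exp(x*z) - 5*y*z + 3*z**2 + 3*exp(x + z) + 3*cos(x) + cos(z) + 4*exp(-y)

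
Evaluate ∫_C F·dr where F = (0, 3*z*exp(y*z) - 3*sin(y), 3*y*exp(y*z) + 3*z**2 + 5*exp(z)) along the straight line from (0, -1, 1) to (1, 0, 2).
-5*E - 3*cos(1) - 3*exp(-1) + 13 + 5*exp(2)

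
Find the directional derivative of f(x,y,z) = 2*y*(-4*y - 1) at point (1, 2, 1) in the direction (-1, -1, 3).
34*sqrt(11)/11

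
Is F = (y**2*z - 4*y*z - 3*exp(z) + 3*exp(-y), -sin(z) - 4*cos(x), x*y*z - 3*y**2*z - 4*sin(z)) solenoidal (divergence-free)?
No, ∇·F = x*y - 3*y**2 - 4*cos(z)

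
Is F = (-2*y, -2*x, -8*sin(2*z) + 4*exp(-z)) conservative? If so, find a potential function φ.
Yes, F is conservative. φ = -2*x*y + 4*cos(2*z) - 4*exp(-z)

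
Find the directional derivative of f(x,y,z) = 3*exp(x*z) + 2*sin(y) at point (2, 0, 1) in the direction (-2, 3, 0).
6*sqrt(13)*(1 - exp(2))/13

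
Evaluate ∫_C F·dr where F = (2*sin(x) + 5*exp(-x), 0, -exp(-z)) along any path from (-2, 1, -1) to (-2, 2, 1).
-2*sinh(1)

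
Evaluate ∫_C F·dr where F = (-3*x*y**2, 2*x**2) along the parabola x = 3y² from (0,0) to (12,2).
-2304/5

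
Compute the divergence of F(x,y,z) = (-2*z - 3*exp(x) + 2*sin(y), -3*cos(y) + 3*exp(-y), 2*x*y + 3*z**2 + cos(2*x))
6*z - 3*exp(x) + 3*sin(y) - 3*exp(-y)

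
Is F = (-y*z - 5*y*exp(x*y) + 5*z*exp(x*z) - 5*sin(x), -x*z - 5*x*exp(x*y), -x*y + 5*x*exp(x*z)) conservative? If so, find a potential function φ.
Yes, F is conservative. φ = -x*y*z - 5*exp(x*y) + 5*exp(x*z) + 5*cos(x)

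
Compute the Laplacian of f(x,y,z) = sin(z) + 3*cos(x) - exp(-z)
-sin(z) - 3*cos(x) - exp(-z)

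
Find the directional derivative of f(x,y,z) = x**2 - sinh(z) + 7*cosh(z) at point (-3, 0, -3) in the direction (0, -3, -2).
2*sqrt(13)*(cosh(3) + 7*sinh(3))/13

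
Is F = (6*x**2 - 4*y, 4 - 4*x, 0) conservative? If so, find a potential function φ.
Yes, F is conservative. φ = 2*x**3 - 4*x*y + 4*y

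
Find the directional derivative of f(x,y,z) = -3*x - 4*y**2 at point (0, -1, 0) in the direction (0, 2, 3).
16*sqrt(13)/13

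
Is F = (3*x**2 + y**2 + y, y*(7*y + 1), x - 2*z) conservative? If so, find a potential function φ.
No, ∇×F = (0, -1, -2*y - 1) ≠ 0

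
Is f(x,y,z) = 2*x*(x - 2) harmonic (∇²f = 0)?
No, ∇²f = 4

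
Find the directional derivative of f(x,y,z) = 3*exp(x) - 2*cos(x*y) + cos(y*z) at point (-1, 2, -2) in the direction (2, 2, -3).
2*sqrt(17)*(-2*E*sin(2) + 3 - 5*E*sin(4))*exp(-1)/17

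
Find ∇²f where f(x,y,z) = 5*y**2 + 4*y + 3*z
10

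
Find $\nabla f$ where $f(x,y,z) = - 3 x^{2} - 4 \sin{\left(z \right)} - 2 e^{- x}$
(-6*x + 2*exp(-x), 0, -4*cos(z))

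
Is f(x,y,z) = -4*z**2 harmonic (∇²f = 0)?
No, ∇²f = -8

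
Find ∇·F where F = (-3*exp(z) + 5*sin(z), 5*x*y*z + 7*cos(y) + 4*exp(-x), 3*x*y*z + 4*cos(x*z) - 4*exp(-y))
3*x*y + 5*x*z - 4*x*sin(x*z) - 7*sin(y)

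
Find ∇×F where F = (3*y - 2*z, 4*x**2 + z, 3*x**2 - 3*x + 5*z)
(-1, 1 - 6*x, 8*x - 3)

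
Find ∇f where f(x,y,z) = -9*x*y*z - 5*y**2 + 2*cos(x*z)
(-z*(9*y + 2*sin(x*z)), -9*x*z - 10*y, -x*(9*y + 2*sin(x*z)))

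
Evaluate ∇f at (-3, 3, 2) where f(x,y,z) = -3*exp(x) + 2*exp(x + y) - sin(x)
(-3*exp(-3) - cos(3) + 2, 2, 0)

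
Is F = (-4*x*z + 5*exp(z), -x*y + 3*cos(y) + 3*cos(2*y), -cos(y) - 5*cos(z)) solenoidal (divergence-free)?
No, ∇·F = -x - 4*z - 3*sin(y) - 6*sin(2*y) + 5*sin(z)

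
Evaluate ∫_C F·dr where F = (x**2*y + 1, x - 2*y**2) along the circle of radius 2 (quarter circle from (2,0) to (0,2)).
-22/3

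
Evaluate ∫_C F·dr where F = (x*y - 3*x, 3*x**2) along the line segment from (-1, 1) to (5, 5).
96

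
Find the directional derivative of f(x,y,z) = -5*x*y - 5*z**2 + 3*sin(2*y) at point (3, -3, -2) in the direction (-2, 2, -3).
12*sqrt(17)*(-10 + cos(6))/17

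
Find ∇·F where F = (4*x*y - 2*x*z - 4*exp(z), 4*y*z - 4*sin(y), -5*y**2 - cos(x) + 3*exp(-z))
4*y + 2*z - 4*cos(y) - 3*exp(-z)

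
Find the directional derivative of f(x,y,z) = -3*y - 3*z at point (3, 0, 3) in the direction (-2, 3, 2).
-15*sqrt(17)/17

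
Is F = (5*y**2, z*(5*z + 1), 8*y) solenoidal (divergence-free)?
Yes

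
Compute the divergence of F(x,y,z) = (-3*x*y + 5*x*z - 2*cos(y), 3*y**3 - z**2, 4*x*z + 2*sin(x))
4*x + 9*y**2 - 3*y + 5*z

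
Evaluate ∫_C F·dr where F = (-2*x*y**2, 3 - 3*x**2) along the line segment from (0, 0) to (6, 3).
-261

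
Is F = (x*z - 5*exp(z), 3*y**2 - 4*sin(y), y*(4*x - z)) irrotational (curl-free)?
No, ∇×F = (4*x - z, x - 4*y - 5*exp(z), 0)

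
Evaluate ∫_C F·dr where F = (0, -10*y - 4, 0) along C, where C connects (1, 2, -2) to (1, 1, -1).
19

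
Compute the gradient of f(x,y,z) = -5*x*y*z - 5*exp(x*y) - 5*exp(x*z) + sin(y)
(-5*y*z - 5*y*exp(x*y) - 5*z*exp(x*z), -5*x*z - 5*x*exp(x*y) + cos(y), 5*x*(-y - exp(x*z)))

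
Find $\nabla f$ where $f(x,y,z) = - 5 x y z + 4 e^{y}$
(-5*y*z, -5*x*z + 4*exp(y), -5*x*y)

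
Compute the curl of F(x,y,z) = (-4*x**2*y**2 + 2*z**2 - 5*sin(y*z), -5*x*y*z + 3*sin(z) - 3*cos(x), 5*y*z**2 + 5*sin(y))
(5*x*y + 5*z**2 + 5*cos(y) - 3*cos(z), -5*y*cos(y*z) + 4*z, 8*x**2*y - 5*y*z + 5*z*cos(y*z) + 3*sin(x))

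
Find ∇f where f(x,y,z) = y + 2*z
(0, 1, 2)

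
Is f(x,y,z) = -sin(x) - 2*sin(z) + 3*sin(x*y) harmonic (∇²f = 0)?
No, ∇²f = -3*x**2*sin(x*y) - 3*y**2*sin(x*y) + sin(x) + 2*sin(z)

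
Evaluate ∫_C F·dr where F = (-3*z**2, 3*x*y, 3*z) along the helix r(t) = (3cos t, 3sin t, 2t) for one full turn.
-120*pi**2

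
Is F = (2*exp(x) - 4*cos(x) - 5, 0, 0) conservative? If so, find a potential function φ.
Yes, F is conservative. φ = -5*x + 2*exp(x) - 4*sin(x)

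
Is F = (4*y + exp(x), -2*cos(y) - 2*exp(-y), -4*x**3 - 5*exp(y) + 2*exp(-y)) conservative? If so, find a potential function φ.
No, ∇×F = (-5*exp(y) - 2*exp(-y), 12*x**2, -4) ≠ 0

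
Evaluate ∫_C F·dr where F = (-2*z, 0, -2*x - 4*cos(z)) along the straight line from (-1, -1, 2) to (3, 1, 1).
-10 - 4*sin(1) + 4*sin(2)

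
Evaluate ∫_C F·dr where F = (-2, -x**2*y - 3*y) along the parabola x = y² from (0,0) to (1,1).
-11/3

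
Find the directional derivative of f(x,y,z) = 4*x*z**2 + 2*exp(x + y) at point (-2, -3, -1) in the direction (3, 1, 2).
2*sqrt(14)*(2 + 11*exp(5))*exp(-5)/7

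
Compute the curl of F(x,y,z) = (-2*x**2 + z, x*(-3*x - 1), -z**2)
(0, 1, -6*x - 1)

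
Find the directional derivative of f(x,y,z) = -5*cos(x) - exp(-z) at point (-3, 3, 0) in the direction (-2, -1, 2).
10*sin(3)/3 + 2/3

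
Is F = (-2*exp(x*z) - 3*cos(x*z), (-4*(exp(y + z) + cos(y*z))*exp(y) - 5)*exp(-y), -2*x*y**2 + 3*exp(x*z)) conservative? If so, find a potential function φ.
No, ∇×F = (-4*x*y - 4*y*sin(y*z) + 4*exp(y + z), -2*x*exp(x*z) + 3*x*sin(x*z) + 2*y**2 - 3*z*exp(x*z), 0) ≠ 0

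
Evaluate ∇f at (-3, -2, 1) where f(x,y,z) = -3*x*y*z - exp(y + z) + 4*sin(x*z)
(4*cos(3) + 6, 9 - exp(-1), -18 - exp(-1) - 12*cos(3))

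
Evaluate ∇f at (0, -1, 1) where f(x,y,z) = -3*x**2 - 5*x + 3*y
(-5, 3, 0)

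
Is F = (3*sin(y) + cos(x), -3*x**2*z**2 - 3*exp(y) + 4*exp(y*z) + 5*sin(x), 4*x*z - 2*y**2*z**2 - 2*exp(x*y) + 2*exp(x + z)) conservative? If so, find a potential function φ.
No, ∇×F = (6*x**2*z - 2*x*exp(x*y) - 4*y*z**2 - 4*y*exp(y*z), 2*y*exp(x*y) - 4*z - 2*exp(x + z), -6*x*z**2 + 5*cos(x) - 3*cos(y)) ≠ 0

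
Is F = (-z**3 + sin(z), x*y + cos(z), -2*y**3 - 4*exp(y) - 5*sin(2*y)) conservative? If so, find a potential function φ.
No, ∇×F = (-6*y**2 - 4*exp(y) + sin(z) - 10*cos(2*y), -3*z**2 + cos(z), y) ≠ 0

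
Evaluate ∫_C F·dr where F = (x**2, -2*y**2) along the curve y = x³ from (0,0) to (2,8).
-1016/3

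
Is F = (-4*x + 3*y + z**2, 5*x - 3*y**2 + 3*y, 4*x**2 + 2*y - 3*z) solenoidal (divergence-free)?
No, ∇·F = -6*y - 4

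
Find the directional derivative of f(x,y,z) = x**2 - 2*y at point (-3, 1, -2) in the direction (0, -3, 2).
6*sqrt(13)/13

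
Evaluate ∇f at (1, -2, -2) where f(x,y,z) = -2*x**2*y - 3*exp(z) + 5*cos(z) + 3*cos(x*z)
(8 - 6*sin(2), -2, -3*exp(-2) + 8*sin(2))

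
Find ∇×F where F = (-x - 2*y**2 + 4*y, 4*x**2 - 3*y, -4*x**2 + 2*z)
(0, 8*x, 8*x + 4*y - 4)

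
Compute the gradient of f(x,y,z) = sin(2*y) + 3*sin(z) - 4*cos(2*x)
(8*sin(2*x), 2*cos(2*y), 3*cos(z))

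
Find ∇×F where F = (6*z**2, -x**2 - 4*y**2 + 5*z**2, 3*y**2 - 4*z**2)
(6*y - 10*z, 12*z, -2*x)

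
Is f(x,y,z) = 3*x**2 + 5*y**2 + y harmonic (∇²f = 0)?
No, ∇²f = 16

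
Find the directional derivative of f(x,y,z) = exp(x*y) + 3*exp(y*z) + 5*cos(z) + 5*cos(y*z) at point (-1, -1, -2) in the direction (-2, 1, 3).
sqrt(14)*(-15*exp(2) + E + 40*sin(2))/14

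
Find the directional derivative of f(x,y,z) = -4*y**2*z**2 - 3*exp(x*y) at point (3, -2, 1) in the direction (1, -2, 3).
4*sqrt(14)*(3 - 16*exp(6))*exp(-6)/7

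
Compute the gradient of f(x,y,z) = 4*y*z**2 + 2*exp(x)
(2*exp(x), 4*z**2, 8*y*z)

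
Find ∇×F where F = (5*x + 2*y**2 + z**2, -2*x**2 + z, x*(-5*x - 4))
(-1, 10*x + 2*z + 4, -4*x - 4*y)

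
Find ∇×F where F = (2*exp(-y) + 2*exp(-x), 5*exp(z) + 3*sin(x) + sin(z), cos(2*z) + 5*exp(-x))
(-5*exp(z) - cos(z), 5*exp(-x), 3*cos(x) + 2*exp(-y))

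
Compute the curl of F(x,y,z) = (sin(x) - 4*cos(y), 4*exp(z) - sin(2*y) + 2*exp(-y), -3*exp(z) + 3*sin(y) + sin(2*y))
(-4*exp(z) + 3*cos(y) + 2*cos(2*y), 0, -4*sin(y))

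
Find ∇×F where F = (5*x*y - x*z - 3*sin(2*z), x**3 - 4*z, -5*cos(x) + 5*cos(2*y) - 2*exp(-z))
(4 - 10*sin(2*y), -x - 5*sin(x) - 6*cos(2*z), x*(3*x - 5))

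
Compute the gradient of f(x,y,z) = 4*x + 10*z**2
(4, 0, 20*z)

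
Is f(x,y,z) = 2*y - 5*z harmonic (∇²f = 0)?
Yes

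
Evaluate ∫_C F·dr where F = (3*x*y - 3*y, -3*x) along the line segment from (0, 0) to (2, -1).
2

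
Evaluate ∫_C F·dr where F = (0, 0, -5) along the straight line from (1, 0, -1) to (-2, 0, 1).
-10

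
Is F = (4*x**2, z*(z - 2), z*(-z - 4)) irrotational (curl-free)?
No, ∇×F = (2 - 2*z, 0, 0)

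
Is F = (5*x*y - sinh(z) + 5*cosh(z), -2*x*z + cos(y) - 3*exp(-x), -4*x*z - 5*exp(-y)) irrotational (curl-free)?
No, ∇×F = (2*x + 5*exp(-y), 4*z + 5*sinh(z) - cosh(z), -5*x - 2*z + 3*exp(-x))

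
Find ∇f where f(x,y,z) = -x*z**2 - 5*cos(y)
(-z**2, 5*sin(y), -2*x*z)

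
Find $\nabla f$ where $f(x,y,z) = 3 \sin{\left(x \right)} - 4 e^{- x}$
(3*cos(x) + 4*exp(-x), 0, 0)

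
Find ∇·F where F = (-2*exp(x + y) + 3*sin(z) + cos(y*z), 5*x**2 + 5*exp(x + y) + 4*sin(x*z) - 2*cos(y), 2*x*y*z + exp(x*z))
2*x*y + x*exp(x*z) + 3*exp(x + y) + 2*sin(y)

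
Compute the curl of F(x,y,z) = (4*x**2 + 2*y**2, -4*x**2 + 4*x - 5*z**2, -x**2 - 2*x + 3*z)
(10*z, 2*x + 2, -8*x - 4*y + 4)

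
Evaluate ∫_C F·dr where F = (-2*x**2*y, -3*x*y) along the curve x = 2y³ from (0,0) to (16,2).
-24768/5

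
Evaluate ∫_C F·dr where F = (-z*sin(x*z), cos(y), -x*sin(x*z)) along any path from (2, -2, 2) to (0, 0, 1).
-cos(4) + sin(2) + 1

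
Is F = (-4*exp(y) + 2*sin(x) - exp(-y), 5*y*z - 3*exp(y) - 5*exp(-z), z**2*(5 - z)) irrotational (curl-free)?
No, ∇×F = (-5*y - 5*exp(-z), 0, 4*exp(y) - exp(-y))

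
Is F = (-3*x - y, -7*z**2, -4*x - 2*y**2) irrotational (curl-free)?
No, ∇×F = (-4*y + 14*z, 4, 1)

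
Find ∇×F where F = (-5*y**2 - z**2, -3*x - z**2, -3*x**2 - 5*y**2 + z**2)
(-10*y + 2*z, 6*x - 2*z, 10*y - 3)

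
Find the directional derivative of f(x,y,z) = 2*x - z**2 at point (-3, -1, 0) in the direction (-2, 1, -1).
-2*sqrt(6)/3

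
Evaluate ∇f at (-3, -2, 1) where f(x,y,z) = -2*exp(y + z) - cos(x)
(-sin(3), -2*exp(-1), -2*exp(-1))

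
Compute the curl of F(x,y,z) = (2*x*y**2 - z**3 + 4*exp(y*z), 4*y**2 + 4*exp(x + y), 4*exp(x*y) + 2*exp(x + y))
(4*x*exp(x*y) + 2*exp(x + y), -4*y*exp(x*y) + 4*y*exp(y*z) - 3*z**2 - 2*exp(x + y), -4*x*y - 4*z*exp(y*z) + 4*exp(x + y))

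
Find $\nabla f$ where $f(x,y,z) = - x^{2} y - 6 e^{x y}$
(2*y*(-x - 3*exp(x*y)), x*(-x - 6*exp(x*y)), 0)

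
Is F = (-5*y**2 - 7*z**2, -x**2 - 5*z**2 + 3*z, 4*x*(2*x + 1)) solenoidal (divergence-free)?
Yes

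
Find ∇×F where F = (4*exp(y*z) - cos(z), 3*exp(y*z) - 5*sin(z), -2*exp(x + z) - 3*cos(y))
(-3*y*exp(y*z) + 3*sin(y) + 5*cos(z), 4*y*exp(y*z) + 2*exp(x + z) + sin(z), -4*z*exp(y*z))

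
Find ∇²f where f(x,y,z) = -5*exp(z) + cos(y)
-5*exp(z) - cos(y)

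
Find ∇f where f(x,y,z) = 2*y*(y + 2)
(0, 4*y + 4, 0)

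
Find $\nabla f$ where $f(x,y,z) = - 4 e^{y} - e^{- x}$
(exp(-x), -4*exp(y), 0)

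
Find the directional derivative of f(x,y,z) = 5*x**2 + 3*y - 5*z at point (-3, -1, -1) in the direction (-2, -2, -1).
59/3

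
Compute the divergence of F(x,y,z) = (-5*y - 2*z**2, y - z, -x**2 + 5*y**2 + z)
2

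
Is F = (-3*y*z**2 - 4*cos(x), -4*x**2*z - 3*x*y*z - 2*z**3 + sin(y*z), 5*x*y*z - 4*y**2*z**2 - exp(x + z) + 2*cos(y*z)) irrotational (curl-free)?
No, ∇×F = (4*x**2 + 3*x*y + 5*x*z - 8*y*z**2 - y*cos(y*z) + 6*z**2 - 2*z*sin(y*z), -11*y*z + exp(x + z), z*(-8*x - 3*y + 3*z))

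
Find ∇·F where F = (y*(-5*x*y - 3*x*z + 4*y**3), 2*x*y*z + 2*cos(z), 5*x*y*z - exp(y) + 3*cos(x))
5*x*y + 2*x*z - y*(5*y + 3*z)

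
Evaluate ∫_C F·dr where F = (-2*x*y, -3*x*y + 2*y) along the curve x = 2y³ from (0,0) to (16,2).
-16564/35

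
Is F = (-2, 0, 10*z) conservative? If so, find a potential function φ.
Yes, F is conservative. φ = -2*x + 5*z**2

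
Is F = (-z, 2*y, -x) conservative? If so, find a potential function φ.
Yes, F is conservative. φ = -x*z + y**2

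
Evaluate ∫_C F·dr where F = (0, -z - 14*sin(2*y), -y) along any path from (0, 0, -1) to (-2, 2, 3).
-13 + 7*cos(4)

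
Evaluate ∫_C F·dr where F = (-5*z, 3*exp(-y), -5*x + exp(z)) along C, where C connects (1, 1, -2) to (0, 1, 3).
-10 - exp(-2) + exp(3)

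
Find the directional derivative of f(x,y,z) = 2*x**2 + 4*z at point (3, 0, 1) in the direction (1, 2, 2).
20/3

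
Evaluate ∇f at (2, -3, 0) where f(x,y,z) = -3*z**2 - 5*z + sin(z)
(0, 0, -4)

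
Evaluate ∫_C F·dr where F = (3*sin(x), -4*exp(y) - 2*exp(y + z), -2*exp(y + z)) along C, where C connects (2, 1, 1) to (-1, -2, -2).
-3*cos(1) + 3*cos(2) - 4*exp(-2) - 2*exp(-4) + 4*E + 2*exp(2)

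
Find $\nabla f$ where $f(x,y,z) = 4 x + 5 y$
(4, 5, 0)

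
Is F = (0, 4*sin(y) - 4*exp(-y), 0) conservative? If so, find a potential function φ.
Yes, F is conservative. φ = -4*cos(y) + 4*exp(-y)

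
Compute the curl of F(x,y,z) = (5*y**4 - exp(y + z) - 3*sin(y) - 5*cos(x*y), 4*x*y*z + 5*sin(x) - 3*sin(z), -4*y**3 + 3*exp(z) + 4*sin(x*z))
(-4*x*y - 12*y**2 + 3*cos(z), -4*z*cos(x*z) - exp(y + z), -5*x*sin(x*y) - 20*y**3 + 4*y*z + exp(y + z) + 5*cos(x) + 3*cos(y))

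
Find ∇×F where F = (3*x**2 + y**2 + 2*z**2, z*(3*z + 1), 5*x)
(-6*z - 1, 4*z - 5, -2*y)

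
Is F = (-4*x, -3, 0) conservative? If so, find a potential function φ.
Yes, F is conservative. φ = -2*x**2 - 3*y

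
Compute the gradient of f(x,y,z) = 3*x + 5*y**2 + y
(3, 10*y + 1, 0)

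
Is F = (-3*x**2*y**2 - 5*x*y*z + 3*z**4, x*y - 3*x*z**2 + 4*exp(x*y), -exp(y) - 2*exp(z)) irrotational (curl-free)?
No, ∇×F = (6*x*z - exp(y), -5*x*y + 12*z**3, 6*x**2*y + 5*x*z + 4*y*exp(x*y) + y - 3*z**2)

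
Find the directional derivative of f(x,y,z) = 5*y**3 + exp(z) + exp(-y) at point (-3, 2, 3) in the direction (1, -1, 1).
sqrt(3)*(-60*exp(2) + 1 + exp(5))*exp(-2)/3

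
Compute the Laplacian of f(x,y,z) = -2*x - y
0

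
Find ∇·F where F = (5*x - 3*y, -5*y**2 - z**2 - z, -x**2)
5 - 10*y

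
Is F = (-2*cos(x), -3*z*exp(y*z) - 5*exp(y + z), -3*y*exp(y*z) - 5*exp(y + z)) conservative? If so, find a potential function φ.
Yes, F is conservative. φ = -3*exp(y*z) - 5*exp(y + z) - 2*sin(x)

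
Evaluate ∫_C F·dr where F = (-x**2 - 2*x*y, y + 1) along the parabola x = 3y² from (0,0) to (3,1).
-147/10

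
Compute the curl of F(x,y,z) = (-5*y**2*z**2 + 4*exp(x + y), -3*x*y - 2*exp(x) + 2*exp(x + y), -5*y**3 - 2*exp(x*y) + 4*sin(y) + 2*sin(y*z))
(-2*x*exp(x*y) - 15*y**2 + 2*z*cos(y*z) + 4*cos(y), 2*y*(-5*y*z + exp(x*y)), 10*y*z**2 - 3*y - 2*exp(x) - 2*exp(x + y))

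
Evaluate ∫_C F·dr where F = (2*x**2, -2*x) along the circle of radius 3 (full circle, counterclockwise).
-18*pi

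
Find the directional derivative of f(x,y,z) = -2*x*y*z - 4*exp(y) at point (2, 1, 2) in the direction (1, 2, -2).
-8*E/3 - 4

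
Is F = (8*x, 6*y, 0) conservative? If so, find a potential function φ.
Yes, F is conservative. φ = 4*x**2 + 3*y**2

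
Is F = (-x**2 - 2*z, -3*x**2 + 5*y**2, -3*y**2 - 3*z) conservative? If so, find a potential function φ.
No, ∇×F = (-6*y, -2, -6*x) ≠ 0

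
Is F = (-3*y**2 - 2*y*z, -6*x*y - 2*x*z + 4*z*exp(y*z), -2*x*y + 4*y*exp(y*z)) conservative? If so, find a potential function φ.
Yes, F is conservative. φ = -3*x*y**2 - 2*x*y*z + 4*exp(y*z)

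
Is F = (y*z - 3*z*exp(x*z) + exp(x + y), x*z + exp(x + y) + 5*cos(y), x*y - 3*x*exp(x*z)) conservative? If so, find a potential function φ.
Yes, F is conservative. φ = x*y*z - 3*exp(x*z) + exp(x + y) + 5*sin(y)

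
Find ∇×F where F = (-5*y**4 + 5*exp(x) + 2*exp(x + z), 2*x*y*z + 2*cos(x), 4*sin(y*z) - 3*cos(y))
(-2*x*y + 4*z*cos(y*z) + 3*sin(y), 2*exp(x + z), 20*y**3 + 2*y*z - 2*sin(x))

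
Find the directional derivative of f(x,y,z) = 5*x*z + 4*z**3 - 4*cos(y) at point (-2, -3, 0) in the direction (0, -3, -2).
4*sqrt(13)*(3*sin(3) + 5)/13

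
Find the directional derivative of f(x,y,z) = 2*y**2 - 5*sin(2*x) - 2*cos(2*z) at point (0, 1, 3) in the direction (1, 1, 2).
sqrt(6)*(-3 + 4*sin(6))/3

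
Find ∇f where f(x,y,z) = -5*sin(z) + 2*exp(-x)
(-2*exp(-x), 0, -5*cos(z))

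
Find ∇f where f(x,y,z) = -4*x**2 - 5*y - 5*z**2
(-8*x, -5, -10*z)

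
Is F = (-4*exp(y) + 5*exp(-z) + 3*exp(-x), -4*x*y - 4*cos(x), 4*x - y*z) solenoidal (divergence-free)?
No, ∇·F = -4*x - y - 3*exp(-x)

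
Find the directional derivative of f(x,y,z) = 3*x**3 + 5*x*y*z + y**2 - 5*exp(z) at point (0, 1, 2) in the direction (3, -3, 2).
sqrt(22)*(12 - 5*exp(2))/11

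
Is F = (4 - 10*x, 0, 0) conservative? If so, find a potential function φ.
Yes, F is conservative. φ = x*(4 - 5*x)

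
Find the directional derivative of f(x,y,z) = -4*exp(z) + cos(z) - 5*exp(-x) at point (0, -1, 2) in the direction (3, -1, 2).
sqrt(14)*(-8*exp(2) - 2*sin(2) + 15)/14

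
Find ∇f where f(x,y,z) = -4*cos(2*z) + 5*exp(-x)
(-5*exp(-x), 0, 8*sin(2*z))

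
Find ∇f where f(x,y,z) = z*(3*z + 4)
(0, 0, 6*z + 4)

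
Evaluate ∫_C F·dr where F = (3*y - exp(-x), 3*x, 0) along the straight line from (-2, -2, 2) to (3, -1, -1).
-21 - exp(2) + exp(-3)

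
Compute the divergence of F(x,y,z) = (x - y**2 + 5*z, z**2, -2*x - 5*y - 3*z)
-2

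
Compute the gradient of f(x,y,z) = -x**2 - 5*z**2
(-2*x, 0, -10*z)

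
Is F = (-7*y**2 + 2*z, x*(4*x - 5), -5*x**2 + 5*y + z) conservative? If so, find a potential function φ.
No, ∇×F = (5, 10*x + 2, 8*x + 14*y - 5) ≠ 0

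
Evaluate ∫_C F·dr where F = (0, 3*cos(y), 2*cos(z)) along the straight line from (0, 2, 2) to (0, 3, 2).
-3*sin(2) + 3*sin(3)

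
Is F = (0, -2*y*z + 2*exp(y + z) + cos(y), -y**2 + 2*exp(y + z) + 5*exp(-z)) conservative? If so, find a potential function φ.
Yes, F is conservative. φ = -y**2*z + 2*exp(y + z) + sin(y) - 5*exp(-z)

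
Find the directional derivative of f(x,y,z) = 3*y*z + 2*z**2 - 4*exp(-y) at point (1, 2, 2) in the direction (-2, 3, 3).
6*sqrt(22)*(1 + 5*exp(2))*exp(-2)/11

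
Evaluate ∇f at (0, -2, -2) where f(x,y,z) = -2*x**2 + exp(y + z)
(0, exp(-4), exp(-4))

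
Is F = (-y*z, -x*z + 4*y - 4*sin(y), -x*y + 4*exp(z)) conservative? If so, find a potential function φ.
Yes, F is conservative. φ = -x*y*z + 2*y**2 + 4*exp(z) + 4*cos(y)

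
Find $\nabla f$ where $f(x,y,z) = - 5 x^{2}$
(-10*x, 0, 0)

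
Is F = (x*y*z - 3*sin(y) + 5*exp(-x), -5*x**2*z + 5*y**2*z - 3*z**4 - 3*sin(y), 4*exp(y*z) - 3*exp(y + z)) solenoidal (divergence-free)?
No, ∇·F = 11*y*z + 4*y*exp(y*z) - 3*exp(y + z) - 3*cos(y) - 5*exp(-x)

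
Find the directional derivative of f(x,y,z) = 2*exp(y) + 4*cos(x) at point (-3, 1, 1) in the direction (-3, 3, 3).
2*sqrt(3)*(E - 2*sin(3))/3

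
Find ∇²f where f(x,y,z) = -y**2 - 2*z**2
-6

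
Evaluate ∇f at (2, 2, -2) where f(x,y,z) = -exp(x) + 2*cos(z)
(-exp(2), 0, 2*sin(2))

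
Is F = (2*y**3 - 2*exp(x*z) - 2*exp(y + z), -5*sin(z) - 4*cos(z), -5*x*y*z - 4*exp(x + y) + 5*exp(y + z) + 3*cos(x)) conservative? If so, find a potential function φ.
No, ∇×F = (-5*x*z - 4*exp(x + y) + 5*exp(y + z) - 4*sin(z) + 5*cos(z), -2*x*exp(x*z) + 5*y*z + 4*exp(x + y) - 2*exp(y + z) + 3*sin(x), -6*y**2 + 2*exp(y + z)) ≠ 0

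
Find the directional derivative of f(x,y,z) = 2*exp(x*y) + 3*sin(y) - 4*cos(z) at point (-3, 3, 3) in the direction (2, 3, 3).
3*sqrt(22)*(3*exp(9)*cos(3) - 2 + 4*exp(9)*sin(3))*exp(-9)/22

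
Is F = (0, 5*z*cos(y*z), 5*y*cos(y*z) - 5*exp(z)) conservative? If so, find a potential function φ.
Yes, F is conservative. φ = -5*exp(z) + 5*sin(y*z)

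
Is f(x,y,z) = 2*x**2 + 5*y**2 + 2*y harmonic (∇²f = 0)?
No, ∇²f = 14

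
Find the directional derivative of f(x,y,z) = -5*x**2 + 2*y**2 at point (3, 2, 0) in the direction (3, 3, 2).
-3*sqrt(22)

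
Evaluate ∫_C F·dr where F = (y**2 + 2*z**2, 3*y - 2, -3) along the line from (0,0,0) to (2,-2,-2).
24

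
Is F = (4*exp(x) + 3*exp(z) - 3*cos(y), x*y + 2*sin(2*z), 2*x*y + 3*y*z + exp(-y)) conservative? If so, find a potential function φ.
No, ∇×F = (2*x + 3*z - 4*cos(2*z) - exp(-y), -2*y + 3*exp(z), y - 3*sin(y)) ≠ 0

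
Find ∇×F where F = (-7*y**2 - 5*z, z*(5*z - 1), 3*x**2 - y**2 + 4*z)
(-2*y - 10*z + 1, -6*x - 5, 14*y)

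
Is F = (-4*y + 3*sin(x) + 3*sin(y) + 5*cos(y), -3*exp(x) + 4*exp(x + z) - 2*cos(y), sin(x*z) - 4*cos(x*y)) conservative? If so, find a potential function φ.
No, ∇×F = (4*x*sin(x*y) - 4*exp(x + z), -4*y*sin(x*y) - z*cos(x*z), -3*exp(x) + 4*exp(x + z) + 5*sin(y) - 3*cos(y) + 4) ≠ 0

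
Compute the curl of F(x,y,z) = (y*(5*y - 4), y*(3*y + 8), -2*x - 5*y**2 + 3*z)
(-10*y, 2, 4 - 10*y)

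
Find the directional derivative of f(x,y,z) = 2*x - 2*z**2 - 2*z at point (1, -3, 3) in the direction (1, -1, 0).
sqrt(2)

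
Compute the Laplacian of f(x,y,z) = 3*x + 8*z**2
16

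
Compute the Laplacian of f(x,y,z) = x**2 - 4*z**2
-6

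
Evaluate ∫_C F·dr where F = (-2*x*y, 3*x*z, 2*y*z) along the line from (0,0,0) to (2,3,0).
-8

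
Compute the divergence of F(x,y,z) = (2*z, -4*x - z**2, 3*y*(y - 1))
0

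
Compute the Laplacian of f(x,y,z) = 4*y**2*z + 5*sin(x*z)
-5*x**2*sin(x*z) - 5*z**2*sin(x*z) + 8*z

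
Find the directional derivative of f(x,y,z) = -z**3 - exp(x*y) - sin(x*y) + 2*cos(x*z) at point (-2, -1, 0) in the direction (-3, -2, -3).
-7*sqrt(22)*(cos(2) + exp(2))/22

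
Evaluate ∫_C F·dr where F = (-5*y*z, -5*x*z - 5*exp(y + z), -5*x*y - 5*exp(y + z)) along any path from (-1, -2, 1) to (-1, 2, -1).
-10*sinh(1)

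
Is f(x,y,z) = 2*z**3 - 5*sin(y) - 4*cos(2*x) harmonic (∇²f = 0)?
No, ∇²f = 12*z + 5*sin(y) + 16*cos(2*x)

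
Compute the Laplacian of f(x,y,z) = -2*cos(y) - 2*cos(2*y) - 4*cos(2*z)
2*cos(y) + 8*cos(2*y) + 16*cos(2*z)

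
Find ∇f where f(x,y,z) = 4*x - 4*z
(4, 0, -4)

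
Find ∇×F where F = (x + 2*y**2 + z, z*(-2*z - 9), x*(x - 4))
(4*z + 9, 5 - 2*x, -4*y)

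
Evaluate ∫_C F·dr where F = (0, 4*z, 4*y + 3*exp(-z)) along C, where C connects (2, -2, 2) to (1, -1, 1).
-3*exp(-1) + 3*exp(-2) + 12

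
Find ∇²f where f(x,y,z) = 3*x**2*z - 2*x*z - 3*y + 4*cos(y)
6*z - 4*cos(y)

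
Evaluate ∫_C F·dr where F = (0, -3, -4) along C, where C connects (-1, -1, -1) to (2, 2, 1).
-17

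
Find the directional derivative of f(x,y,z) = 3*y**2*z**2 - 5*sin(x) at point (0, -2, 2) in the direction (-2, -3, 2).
250*sqrt(17)/17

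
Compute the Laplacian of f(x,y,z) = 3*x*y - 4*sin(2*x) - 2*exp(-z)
16*sin(2*x) - 2*exp(-z)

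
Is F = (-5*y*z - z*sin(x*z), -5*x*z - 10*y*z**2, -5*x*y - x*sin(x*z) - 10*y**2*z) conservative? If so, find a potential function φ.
Yes, F is conservative. φ = -5*x*y*z - 5*y**2*z**2 + cos(x*z)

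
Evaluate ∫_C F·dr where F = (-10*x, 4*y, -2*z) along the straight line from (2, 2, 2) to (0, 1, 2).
14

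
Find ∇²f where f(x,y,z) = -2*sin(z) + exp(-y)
2*sin(z) + exp(-y)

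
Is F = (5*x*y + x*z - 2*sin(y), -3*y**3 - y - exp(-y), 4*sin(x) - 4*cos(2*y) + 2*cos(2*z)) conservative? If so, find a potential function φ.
No, ∇×F = (8*sin(2*y), x - 4*cos(x), -5*x + 2*cos(y)) ≠ 0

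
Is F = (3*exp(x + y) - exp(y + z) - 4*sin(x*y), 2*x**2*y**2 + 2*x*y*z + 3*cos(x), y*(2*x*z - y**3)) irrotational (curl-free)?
No, ∇×F = (-2*x*y + 2*x*z - 4*y**3, -2*y*z - exp(y + z), 4*x*y**2 + 4*x*cos(x*y) + 2*y*z - 3*exp(x + y) + exp(y + z) - 3*sin(x))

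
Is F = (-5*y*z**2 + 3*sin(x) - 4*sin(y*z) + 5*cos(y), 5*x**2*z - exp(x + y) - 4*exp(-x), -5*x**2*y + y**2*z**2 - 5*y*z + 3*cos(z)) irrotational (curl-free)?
No, ∇×F = (-10*x**2 + 2*y*z**2 - 5*z, 2*y*(5*x - 5*z - 2*cos(y*z)), 10*x*z + 5*z**2 + 4*z*cos(y*z) - exp(x + y) + 5*sin(y) + 4*exp(-x))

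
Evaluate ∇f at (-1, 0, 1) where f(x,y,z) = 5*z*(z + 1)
(0, 0, 15)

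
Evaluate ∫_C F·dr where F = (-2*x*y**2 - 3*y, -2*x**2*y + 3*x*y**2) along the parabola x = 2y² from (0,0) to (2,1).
-34/5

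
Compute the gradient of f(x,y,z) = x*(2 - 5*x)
(2 - 10*x, 0, 0)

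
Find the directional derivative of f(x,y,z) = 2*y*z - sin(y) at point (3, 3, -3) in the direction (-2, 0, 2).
3*sqrt(2)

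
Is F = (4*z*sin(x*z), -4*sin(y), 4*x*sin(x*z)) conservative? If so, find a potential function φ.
Yes, F is conservative. φ = 4*cos(y) - 4*cos(x*z)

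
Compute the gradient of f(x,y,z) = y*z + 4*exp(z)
(0, z, y + 4*exp(z))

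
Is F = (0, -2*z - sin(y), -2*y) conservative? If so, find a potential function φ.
Yes, F is conservative. φ = -2*y*z + cos(y)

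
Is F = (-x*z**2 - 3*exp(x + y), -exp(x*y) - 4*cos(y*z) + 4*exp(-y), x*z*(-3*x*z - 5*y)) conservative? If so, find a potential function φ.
No, ∇×F = (-5*x*z - 4*y*sin(y*z), z*(6*x*z - 2*x + 5*y), -y*exp(x*y) + 3*exp(x + y)) ≠ 0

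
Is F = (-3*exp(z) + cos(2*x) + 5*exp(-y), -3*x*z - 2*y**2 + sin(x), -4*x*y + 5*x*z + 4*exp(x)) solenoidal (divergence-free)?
No, ∇·F = 5*x - 4*y - 2*sin(2*x)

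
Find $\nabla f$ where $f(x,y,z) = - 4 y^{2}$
(0, -8*y, 0)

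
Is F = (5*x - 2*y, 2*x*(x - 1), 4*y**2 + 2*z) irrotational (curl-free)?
No, ∇×F = (8*y, 0, 4*x)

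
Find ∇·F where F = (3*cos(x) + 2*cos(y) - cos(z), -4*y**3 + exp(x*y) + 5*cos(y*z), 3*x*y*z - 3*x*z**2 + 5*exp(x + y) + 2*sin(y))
3*x*y - 6*x*z + x*exp(x*y) - 12*y**2 - 5*z*sin(y*z) - 3*sin(x)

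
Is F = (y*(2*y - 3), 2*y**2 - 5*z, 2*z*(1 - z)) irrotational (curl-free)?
No, ∇×F = (5, 0, 3 - 4*y)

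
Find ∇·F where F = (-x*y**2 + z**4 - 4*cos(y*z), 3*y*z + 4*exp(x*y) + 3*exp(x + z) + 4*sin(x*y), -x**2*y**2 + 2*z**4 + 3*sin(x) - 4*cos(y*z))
4*x*exp(x*y) + 4*x*cos(x*y) - y**2 + 4*y*sin(y*z) + 8*z**3 + 3*z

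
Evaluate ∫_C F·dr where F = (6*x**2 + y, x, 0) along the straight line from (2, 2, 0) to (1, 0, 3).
-18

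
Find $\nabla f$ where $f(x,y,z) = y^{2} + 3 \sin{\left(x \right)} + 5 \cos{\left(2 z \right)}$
(3*cos(x), 2*y, -10*sin(2*z))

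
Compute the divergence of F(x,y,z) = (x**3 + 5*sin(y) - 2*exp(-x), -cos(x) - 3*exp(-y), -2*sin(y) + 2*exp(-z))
3*x**2 - 2*exp(-z) + 3*exp(-y) + 2*exp(-x)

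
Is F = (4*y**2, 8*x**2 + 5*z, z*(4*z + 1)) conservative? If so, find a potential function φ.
No, ∇×F = (-5, 0, 16*x - 8*y) ≠ 0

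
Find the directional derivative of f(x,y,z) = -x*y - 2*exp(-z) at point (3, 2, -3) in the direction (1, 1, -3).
sqrt(11)*(-6*exp(3) - 5)/11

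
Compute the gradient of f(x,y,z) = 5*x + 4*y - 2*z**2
(5, 4, -4*z)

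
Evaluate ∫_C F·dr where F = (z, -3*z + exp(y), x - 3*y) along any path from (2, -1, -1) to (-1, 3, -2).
-exp(-1) + exp(3) + 25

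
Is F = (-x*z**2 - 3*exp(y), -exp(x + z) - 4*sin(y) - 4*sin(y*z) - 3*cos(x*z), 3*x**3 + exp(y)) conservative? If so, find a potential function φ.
No, ∇×F = (-3*x*sin(x*z) + 4*y*cos(y*z) + exp(y) + exp(x + z), x*(-9*x - 2*z), 3*z*sin(x*z) + 3*exp(y) - exp(x + z)) ≠ 0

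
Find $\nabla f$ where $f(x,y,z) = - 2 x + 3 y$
(-2, 3, 0)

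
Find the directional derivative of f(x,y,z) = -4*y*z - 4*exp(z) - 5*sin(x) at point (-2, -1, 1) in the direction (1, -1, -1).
sqrt(3)*(-5*cos(2) + 4*E)/3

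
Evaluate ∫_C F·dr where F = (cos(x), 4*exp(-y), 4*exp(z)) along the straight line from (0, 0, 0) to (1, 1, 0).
-4*exp(-1) + sin(1) + 4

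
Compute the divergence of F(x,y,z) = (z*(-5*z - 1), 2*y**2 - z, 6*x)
4*y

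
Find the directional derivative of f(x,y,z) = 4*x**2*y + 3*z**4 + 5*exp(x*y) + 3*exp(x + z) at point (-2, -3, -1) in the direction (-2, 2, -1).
-52/3 - 3*exp(-3) + 10*exp(6)/3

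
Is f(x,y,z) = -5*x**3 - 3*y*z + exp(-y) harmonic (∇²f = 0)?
No, ∇²f = -30*x + exp(-y)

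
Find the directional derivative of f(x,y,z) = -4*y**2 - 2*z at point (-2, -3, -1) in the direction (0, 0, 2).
-2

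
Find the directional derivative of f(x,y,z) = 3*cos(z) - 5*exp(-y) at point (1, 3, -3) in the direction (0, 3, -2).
3*sqrt(13)*(-2*exp(3)*sin(3) + 5)*exp(-3)/13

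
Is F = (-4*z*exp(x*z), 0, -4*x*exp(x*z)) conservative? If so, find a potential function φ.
Yes, F is conservative. φ = -4*exp(x*z)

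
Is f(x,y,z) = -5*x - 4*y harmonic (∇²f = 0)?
Yes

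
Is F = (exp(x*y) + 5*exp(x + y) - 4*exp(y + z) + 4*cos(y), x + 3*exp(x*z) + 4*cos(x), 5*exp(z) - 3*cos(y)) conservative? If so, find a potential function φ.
No, ∇×F = (-3*x*exp(x*z) + 3*sin(y), -4*exp(y + z), -x*exp(x*y) + 3*z*exp(x*z) - 5*exp(x + y) + 4*exp(y + z) - 4*sin(x) + 4*sin(y) + 1) ≠ 0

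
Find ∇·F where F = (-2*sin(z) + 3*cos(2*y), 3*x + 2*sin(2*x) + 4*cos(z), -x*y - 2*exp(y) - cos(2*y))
0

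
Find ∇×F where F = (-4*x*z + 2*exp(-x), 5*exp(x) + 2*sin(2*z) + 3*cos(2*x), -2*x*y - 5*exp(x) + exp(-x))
(-2*x - 4*cos(2*z), -4*x + 2*y + 5*exp(x) + exp(-x), 5*exp(x) - 6*sin(2*x))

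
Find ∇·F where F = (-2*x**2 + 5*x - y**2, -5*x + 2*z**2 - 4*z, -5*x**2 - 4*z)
1 - 4*x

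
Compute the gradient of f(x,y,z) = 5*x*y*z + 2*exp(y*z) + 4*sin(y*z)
(5*y*z, z*(5*x + 2*exp(y*z) + 4*cos(y*z)), y*(5*x + 2*exp(y*z) + 4*cos(y*z)))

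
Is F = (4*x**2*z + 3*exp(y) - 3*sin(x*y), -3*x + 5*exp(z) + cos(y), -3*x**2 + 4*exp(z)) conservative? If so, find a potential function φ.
No, ∇×F = (-5*exp(z), 2*x*(2*x + 3), 3*x*cos(x*y) - 3*exp(y) - 3) ≠ 0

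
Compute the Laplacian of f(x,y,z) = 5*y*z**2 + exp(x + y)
10*y + 2*exp(x + y)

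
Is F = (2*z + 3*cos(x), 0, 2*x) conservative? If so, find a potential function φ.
Yes, F is conservative. φ = 2*x*z + 3*sin(x)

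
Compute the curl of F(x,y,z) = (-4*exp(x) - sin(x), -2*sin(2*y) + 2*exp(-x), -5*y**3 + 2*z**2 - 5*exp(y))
(-15*y**2 - 5*exp(y), 0, -2*exp(-x))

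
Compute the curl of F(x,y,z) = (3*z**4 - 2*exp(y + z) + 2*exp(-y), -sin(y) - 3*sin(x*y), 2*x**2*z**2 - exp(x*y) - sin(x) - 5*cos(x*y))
(x*(-exp(x*y) + 5*sin(x*y)), -4*x*z**2 + y*exp(x*y) - 5*y*sin(x*y) + 12*z**3 - 2*exp(y + z) + cos(x), -3*y*cos(x*y) + 2*exp(y + z) + 2*exp(-y))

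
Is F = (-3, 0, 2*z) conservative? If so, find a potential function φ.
Yes, F is conservative. φ = -3*x + z**2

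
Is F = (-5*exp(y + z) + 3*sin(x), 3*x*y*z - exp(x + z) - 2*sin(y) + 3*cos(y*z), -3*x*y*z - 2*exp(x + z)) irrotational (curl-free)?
No, ∇×F = (-3*x*y - 3*x*z + 3*y*sin(y*z) + exp(x + z), 3*y*z + 2*exp(x + z) - 5*exp(y + z), 3*y*z - exp(x + z) + 5*exp(y + z))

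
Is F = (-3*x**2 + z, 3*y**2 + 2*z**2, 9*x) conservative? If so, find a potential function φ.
No, ∇×F = (-4*z, -8, 0) ≠ 0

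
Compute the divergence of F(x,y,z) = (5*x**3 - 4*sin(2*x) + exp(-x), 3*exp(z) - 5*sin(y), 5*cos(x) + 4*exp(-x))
15*x**2 - 8*cos(2*x) - 5*cos(y) - exp(-x)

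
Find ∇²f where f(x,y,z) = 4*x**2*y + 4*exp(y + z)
8*y + 8*exp(y + z)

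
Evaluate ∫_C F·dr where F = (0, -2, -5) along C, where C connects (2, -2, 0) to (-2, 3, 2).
-20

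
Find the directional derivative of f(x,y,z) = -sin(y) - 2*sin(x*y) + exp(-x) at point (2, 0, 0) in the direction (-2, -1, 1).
sqrt(6)*(2 + 5*exp(2))*exp(-2)/6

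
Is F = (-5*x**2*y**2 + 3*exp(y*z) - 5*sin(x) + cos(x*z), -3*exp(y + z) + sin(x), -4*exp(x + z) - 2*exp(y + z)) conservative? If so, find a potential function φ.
No, ∇×F = (exp(y + z), -x*sin(x*z) + 3*y*exp(y*z) + 4*exp(x + z), 10*x**2*y - 3*z*exp(y*z) + cos(x)) ≠ 0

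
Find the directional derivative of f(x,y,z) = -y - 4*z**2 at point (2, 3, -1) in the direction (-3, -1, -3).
-23*sqrt(19)/19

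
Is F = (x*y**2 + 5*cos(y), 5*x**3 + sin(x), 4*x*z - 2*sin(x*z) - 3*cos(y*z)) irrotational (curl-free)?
No, ∇×F = (3*z*sin(y*z), 2*z*(cos(x*z) - 2), 15*x**2 - 2*x*y + 5*sin(y) + cos(x))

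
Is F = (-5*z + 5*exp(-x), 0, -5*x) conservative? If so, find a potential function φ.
Yes, F is conservative. φ = -5*x*z - 5*exp(-x)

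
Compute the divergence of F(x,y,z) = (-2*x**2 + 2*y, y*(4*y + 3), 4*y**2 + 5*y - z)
-4*x + 8*y + 2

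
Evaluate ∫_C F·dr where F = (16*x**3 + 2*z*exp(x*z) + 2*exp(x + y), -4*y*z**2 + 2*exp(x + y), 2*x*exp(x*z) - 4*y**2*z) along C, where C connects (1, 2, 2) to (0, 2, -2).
-2*exp(3) - 2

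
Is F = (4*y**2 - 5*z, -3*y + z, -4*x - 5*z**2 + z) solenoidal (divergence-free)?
No, ∇·F = -10*z - 2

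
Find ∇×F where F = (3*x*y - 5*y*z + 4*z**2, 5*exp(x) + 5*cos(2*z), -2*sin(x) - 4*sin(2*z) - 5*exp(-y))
(10*sin(2*z) + 5*exp(-y), -5*y + 8*z + 2*cos(x), -3*x + 5*z + 5*exp(x))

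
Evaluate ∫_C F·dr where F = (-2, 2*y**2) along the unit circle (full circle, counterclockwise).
0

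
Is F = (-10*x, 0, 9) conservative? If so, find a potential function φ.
Yes, F is conservative. φ = -5*x**2 + 9*z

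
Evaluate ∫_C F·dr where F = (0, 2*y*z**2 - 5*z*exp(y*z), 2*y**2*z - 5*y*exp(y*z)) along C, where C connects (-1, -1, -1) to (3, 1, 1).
0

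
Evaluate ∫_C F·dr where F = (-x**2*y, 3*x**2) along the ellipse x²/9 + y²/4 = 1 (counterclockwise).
27*pi/2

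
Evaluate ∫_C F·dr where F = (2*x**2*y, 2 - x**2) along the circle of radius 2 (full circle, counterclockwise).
-8*pi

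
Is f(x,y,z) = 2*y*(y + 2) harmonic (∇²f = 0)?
No, ∇²f = 4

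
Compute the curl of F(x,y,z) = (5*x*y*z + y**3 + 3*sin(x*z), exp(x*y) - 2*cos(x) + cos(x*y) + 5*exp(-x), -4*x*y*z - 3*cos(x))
(-4*x*z, 5*x*y + 3*x*cos(x*z) + 4*y*z - 3*sin(x), -5*x*z - 3*y**2 + y*exp(x*y) - y*sin(x*y) + 2*sin(x) - 5*exp(-x))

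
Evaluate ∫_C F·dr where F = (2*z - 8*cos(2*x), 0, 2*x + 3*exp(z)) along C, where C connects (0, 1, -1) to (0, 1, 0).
3 - 3*exp(-1)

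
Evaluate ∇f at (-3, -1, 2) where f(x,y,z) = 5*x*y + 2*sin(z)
(-5, -15, 2*cos(2))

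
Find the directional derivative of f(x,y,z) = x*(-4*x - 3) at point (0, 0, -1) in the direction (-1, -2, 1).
sqrt(6)/2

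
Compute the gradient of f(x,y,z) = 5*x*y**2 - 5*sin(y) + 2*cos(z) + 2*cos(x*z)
(5*y**2 - 2*z*sin(x*z), 10*x*y - 5*cos(y), -2*x*sin(x*z) - 2*sin(z))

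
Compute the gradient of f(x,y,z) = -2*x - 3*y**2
(-2, -6*y, 0)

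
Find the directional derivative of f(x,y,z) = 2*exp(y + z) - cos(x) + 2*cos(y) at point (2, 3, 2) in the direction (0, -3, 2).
2*sqrt(13)*(-exp(5) + 3*sin(3))/13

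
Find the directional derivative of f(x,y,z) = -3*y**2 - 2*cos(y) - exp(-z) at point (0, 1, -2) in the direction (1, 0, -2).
-2*sqrt(5)*exp(2)/5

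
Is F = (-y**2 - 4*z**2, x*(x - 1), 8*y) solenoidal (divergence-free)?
Yes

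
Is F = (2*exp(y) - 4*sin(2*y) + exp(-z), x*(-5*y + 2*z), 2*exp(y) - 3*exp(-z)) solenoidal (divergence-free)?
No, ∇·F = -5*x + 3*exp(-z)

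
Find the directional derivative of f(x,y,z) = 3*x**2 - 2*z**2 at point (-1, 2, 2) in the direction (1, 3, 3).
-30*sqrt(19)/19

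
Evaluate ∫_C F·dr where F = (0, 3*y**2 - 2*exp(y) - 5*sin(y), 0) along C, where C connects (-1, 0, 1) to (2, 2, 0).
-2*exp(2) + 5*cos(2) + 5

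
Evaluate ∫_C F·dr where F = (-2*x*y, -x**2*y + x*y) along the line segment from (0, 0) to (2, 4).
-16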